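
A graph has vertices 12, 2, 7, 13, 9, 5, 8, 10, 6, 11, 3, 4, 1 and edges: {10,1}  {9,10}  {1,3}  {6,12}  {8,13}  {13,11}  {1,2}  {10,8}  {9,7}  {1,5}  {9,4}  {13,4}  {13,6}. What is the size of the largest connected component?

13

Starting from 1 we can reach 1, 2, 3, 4, 5, 6, 7, 8, 9, 10, 11, 12, 13. That is one component of size 13.
The largest has 13 vertices.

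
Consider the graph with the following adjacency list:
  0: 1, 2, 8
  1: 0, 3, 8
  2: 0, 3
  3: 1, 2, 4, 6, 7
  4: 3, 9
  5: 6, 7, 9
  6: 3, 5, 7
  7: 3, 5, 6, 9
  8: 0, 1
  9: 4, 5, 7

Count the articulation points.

1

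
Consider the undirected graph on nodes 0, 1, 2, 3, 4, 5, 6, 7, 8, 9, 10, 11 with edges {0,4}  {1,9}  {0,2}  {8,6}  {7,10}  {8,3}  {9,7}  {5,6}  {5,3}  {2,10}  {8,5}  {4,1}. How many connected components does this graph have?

11 is isolated — a component by itself.
Starting from 3 we can reach 3, 5, 6, 8. That is one component of size 4.
Starting from 0 we can reach 0, 1, 2, 4, 7, 9, 10. That is one component of size 7.
Total: 3 components.

3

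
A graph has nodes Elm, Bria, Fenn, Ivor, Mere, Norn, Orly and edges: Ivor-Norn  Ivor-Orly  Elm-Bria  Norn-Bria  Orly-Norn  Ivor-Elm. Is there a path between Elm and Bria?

From Elm we can reach Elm, Bria, Ivor, Norn, Orly, which includes Bria.

Yes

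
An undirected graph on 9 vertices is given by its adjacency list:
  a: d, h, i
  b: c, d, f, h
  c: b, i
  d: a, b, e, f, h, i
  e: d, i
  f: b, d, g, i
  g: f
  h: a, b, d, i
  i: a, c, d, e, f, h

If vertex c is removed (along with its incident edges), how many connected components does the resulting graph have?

1

With c gone, the remaining components are: {a, b, d, e, f, g, h, i}.
That is 1 component.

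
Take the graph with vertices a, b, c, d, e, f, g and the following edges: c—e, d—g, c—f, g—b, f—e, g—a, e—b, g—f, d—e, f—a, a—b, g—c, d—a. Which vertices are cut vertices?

none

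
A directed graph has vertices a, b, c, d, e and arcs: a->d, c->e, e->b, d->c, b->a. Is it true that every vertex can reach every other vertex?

From a we can reach every vertex (a, b, c, d, e), and every vertex can reach a (a, b, c, d, e). So the whole graph is one strongly connected component.

Yes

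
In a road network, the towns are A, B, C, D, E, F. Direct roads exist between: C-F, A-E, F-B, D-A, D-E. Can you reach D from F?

The component containing F is {B, C, F}, and D is not in it.

No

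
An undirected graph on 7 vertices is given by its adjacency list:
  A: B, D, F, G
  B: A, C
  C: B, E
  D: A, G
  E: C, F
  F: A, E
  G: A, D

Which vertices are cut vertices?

Removing A increases the component count from 1 to 2, so A is a cut vertex.
By contrast removing D leaves 1 component; it is not a cut vertex. No other vertex is a cut vertex either.

A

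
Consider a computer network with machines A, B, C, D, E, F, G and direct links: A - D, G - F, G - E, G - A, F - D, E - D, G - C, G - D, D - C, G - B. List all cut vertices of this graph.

G

Removing G increases the component count from 1 to 2, so G is a cut vertex.
By contrast removing E leaves 1 component; it is not a cut vertex. No other vertex is a cut vertex either.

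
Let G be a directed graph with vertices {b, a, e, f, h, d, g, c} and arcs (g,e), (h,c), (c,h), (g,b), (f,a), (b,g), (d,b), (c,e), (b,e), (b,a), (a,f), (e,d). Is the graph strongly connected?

No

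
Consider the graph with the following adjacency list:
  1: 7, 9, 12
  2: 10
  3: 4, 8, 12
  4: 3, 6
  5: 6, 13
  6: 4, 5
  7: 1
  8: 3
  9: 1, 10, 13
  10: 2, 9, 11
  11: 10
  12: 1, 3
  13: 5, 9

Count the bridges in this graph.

5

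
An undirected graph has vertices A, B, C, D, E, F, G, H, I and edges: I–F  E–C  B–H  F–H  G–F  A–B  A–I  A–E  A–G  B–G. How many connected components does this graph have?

2

D is isolated — a component by itself.
Starting from A we can reach A, B, C, E, F, G, H, I. That is one component of size 8.
Total: 2 components.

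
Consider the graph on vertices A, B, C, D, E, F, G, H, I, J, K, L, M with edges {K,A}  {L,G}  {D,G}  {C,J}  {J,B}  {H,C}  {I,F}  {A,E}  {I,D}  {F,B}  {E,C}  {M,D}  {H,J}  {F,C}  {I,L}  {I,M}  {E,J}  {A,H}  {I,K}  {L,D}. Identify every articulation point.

Removing I increases the component count from 1 to 2, so I is a cut vertex.
By contrast removing D leaves 1 component; it is not a cut vertex. No other vertex is a cut vertex either.

I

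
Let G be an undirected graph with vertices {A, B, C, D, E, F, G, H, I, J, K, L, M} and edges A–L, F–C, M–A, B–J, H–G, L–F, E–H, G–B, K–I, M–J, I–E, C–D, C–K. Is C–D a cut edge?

Yes

Removing C–D leaves no path between C and D: the component count goes from 1 to 2. So it is a bridge.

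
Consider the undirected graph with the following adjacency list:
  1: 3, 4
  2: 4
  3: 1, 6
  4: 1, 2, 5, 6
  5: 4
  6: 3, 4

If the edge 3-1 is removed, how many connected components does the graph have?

3 and 1 are still connected via 3-6-4-1, so the component count stays at 1.

1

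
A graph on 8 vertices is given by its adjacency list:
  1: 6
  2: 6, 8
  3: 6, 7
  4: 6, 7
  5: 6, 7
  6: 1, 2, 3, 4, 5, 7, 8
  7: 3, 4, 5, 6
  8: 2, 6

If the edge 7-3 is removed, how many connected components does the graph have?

7 and 3 are still connected via 7-6-3, so the component count stays at 1.

1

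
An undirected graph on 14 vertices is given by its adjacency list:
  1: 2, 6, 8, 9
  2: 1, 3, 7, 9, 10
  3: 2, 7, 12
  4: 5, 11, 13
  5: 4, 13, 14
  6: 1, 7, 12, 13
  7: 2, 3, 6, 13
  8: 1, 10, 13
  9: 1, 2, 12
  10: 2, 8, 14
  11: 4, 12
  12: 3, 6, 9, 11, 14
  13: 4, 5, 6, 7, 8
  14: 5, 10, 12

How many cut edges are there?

The edges on the cycle 13-7-3-12-11-4-5-13 are not bridges since each lies on that cycle.
Every edge lies on some cycle, so there are no bridges.

0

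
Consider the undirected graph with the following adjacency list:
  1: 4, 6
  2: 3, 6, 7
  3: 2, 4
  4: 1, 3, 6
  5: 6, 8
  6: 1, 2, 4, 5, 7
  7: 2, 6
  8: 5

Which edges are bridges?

5-6, 5-8

The edges on the cycle 6-4-1-6 are not bridges since each lies on that cycle.
But removing 8-5 disconnects 8 from 5; removing 5-6 disconnects 5 from 6 — these are bridges.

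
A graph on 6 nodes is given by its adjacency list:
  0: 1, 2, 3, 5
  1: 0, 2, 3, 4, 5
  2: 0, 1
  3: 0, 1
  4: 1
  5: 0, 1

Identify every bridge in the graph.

1-4

The edges on the cycle 1-0-2-1 are not bridges since each lies on that cycle.
But removing 1-4 disconnects 1 from 4 — this is a bridge.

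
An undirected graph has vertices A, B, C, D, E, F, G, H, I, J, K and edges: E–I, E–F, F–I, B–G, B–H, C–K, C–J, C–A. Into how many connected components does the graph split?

D is isolated — a component by itself.
Starting from E we can reach E, F, I. That is one component of size 3.
Starting from B we can reach B, G, H. That is one component of size 3.
Starting from A we can reach A, C, J, K. That is one component of size 4.
Total: 4 components.

4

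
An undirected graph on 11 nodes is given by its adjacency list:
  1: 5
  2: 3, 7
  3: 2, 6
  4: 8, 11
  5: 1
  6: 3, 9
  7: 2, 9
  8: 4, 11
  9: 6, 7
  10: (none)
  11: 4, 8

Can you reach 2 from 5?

The component containing 5 is {1, 5}, and 2 is not in it.

No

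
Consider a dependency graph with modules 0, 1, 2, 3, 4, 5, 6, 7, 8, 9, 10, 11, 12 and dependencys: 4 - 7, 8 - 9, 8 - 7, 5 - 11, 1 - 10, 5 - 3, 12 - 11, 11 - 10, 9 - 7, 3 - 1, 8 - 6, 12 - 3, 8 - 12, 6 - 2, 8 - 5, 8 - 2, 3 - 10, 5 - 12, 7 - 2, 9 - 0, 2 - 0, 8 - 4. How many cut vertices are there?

1

Removing 8 increases the component count from 1 to 2, so 8 is a cut vertex.
By contrast removing 2 leaves 1 component; it is not a cut vertex. No other vertex is a cut vertex either.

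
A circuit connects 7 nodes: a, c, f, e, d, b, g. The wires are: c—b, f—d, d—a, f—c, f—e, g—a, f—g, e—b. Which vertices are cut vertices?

Removing f increases the component count from 1 to 2, so f is a cut vertex.
By contrast removing a leaves 1 component; it is not a cut vertex. No other vertex is a cut vertex either.

f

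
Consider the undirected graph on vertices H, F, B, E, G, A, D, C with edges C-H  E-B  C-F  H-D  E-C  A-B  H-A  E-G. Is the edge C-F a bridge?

Yes

Removing C-F leaves no path between C and F: the component count goes from 1 to 2. So it is a bridge.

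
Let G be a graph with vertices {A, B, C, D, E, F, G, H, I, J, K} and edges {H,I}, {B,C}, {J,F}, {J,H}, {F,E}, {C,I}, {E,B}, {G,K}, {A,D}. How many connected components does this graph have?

Starting from A we can reach A, D. That is one component of size 2.
Starting from G we can reach G, K. That is one component of size 2.
Starting from B we can reach B, C, E, F, H, I, J. That is one component of size 7.
Total: 3 components.

3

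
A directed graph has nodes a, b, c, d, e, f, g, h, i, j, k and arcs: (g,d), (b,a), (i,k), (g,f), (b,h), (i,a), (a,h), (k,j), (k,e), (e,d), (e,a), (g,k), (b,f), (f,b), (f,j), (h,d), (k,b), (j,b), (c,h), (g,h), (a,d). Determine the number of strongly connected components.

9

{b, f, j} are all mutually reachable — one SCC of size 3.
{d} is an SCC by itself.
{g} is an SCC by itself.
{i} is an SCC by itself.
{e} is an SCC by itself.
(and 4 more singleton SCCs)
That gives 9 strongly connected components.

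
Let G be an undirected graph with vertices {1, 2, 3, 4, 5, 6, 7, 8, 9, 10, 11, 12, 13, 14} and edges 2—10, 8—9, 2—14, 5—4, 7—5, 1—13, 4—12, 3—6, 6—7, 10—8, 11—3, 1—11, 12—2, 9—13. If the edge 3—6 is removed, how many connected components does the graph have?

1

3 and 6 are still connected via 3-11-1-13-9-8-10-2-12-4-5-7-6, so the component count stays at 1.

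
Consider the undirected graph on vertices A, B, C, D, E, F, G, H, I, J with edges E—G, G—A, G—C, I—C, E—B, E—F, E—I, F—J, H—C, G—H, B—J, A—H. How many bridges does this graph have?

The edges on the cycle G-A-H-G are not bridges since each lies on that cycle.
Every edge lies on some cycle, so there are no bridges.

0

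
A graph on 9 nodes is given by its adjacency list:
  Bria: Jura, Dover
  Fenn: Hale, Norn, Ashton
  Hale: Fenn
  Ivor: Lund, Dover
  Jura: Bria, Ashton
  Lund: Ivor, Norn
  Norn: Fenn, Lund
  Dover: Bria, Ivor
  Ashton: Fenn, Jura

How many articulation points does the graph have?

1

Removing Fenn increases the component count from 1 to 2, so Fenn is a cut vertex.
By contrast removing Bria leaves 1 component; it is not a cut vertex. No other vertex is a cut vertex either.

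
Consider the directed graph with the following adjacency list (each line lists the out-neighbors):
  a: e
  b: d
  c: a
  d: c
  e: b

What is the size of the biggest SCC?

{a, b, c, d, e} are all mutually reachable — one SCC of size 5.
The largest has 5 vertices.

5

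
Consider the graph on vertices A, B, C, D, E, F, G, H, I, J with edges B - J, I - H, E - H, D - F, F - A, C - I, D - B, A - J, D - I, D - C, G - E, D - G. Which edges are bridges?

none

The edges on the cycle D-G-E-H-I-D are not bridges since each lies on that cycle.
Every edge lies on some cycle, so there are no bridges.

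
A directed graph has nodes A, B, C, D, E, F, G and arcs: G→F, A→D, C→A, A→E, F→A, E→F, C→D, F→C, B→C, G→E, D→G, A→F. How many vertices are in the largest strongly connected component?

6

{A, C, D, E, F, G} are all mutually reachable — one SCC of size 6.
{B} is an SCC by itself.
The largest has 6 vertices.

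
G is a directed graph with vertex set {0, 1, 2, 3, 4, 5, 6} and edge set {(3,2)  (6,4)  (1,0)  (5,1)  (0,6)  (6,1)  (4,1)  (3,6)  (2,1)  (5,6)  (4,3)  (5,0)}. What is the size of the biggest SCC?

{0, 1, 2, 3, 4, 6} are all mutually reachable — one SCC of size 6.
{5} is an SCC by itself.
The largest has 6 vertices.

6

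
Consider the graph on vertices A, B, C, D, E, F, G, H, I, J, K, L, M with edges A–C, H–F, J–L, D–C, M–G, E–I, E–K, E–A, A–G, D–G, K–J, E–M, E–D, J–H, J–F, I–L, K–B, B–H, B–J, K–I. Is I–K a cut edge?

After removing I–K, the path I-E-K still connects them, so the edge is not a bridge.

No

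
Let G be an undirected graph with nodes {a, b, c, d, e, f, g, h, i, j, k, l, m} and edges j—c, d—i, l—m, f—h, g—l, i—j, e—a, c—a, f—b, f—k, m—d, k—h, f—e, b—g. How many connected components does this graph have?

1

Starting from a we can reach a, b, c, d, e, f, g, h, i, j, k, l, m. That is one component of size 13.
Total: 1 component.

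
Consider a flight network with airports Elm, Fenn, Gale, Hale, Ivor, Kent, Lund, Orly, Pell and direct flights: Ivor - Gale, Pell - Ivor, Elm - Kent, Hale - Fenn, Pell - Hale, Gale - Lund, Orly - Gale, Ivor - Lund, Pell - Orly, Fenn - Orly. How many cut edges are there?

1

The edges on the cycle Pell-Ivor-Gale-Orly-Pell are not bridges since each lies on that cycle.
But removing Kent - Elm disconnects Kent from Elm — this is a bridge.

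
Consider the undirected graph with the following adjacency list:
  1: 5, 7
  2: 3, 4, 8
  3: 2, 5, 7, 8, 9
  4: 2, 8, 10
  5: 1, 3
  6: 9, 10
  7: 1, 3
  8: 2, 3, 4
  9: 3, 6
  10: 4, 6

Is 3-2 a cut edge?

After removing 3-2, the path 3-8-2 still connects them, so the edge is not a bridge.

No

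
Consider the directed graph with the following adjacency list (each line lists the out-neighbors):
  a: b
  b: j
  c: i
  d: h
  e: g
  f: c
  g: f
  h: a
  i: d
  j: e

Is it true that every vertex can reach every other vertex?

From j we can reach every vertex (a, b, c, d, e, f, g, h, i, j), and every vertex can reach j (a, b, c, d, e, f, g, h, i, j). So the whole graph is one strongly connected component.

Yes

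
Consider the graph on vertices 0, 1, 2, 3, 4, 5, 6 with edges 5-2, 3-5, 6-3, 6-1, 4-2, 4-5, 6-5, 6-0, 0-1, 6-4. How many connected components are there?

1

Starting from 0 we can reach 0, 1, 2, 3, 4, 5, 6. That is one component of size 7.
Total: 1 component.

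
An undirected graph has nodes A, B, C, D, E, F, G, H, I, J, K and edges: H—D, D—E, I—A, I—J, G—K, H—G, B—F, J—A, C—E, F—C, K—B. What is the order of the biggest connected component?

Starting from A we can reach A, I, J. That is one component of size 3.
Starting from B we can reach B, C, D, E, F, G, H, K. That is one component of size 8.
The largest has 8 vertices.

8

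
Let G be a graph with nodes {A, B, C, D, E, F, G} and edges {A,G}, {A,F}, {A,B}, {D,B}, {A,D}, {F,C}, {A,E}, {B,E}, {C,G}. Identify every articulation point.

A

Removing A increases the component count from 1 to 2, so A is a cut vertex.
By contrast removing G leaves 1 component; it is not a cut vertex. No other vertex is a cut vertex either.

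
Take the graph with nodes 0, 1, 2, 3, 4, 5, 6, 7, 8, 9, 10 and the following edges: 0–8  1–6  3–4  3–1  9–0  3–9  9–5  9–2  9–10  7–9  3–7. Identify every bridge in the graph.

0-8, 0-9, 1-3, 1-6, 10-9, 2-9, 3-4, 5-9

The edges on the cycle 3-7-9-3 are not bridges since each lies on that cycle.
But removing 9–2 disconnects 9 from 2; removing 9–5 disconnects 9 from 5; removing 3–4 disconnects 3 from 4; removing 9–10 disconnects 9 from 10 — these are bridges.
In total 8 edges are bridges.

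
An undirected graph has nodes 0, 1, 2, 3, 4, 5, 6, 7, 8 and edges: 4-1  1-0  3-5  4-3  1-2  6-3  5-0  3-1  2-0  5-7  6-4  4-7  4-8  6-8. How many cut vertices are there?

Removing 2, for instance, still leaves 1 component. No single vertex removal increases the component count — the graph has no articulation points.

0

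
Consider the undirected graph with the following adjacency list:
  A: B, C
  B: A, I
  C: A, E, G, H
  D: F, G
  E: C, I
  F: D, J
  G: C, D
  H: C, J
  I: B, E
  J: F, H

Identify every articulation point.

Removing C increases the component count from 1 to 2, so C is a cut vertex.
By contrast removing E leaves 1 component; it is not a cut vertex. No other vertex is a cut vertex either.

C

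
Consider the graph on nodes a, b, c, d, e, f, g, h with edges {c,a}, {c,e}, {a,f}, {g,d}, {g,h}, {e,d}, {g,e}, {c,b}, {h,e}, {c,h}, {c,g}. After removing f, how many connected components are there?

1

With f gone, the remaining components are: {a, b, c, d, e, g, h}.
That is 1 component.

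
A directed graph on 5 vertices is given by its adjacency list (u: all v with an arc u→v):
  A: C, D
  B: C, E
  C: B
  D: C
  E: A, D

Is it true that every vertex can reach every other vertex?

From B we can reach every vertex (A, B, C, D, E), and every vertex can reach B (A, B, C, D, E). So the whole graph is one strongly connected component.

Yes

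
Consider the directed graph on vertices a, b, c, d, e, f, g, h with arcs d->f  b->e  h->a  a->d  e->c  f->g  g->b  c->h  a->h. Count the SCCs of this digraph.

1

{a, b, c, d, e, f, g, h} are all mutually reachable — one SCC of size 8.
That gives 1 strongly connected component.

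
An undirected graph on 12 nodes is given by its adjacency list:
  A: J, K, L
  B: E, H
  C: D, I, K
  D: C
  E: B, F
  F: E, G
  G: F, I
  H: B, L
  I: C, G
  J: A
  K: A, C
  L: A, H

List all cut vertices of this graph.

A, C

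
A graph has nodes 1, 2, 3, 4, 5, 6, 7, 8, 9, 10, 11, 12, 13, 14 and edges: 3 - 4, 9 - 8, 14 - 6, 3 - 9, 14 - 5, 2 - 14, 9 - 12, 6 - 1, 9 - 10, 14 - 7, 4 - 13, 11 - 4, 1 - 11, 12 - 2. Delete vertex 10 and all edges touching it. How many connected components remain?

1

With 10 gone, the remaining components are: {1, 2, 3, 4, 5, 6, 7, 8, 9, 11, 12, 13, 14}.
That is 1 component.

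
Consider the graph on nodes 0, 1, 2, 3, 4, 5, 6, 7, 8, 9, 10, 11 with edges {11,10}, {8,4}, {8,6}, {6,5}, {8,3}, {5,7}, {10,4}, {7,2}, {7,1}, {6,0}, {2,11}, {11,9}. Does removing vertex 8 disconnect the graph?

Yes

Deleting 8 raises the number of components from 1 to 2, so 8 is a cut vertex.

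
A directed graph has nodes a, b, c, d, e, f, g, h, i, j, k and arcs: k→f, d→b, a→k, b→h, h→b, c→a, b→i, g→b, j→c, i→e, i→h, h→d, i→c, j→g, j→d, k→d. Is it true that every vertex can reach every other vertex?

No

There is no directed path from c to g, so the graph is not strongly connected.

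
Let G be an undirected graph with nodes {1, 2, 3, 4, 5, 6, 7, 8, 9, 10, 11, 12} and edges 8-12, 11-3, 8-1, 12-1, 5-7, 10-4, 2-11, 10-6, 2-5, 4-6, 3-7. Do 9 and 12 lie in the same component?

No

The component containing 9 is {9}, and 12 is not in it.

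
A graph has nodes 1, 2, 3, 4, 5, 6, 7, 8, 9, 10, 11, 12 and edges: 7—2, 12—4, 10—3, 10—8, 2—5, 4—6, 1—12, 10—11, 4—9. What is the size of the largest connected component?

5

Starting from 2 we can reach 2, 5, 7. That is one component of size 3.
Starting from 3 we can reach 3, 8, 10, 11. That is one component of size 4.
Starting from 1 we can reach 1, 4, 6, 9, 12. That is one component of size 5.
The largest has 5 vertices.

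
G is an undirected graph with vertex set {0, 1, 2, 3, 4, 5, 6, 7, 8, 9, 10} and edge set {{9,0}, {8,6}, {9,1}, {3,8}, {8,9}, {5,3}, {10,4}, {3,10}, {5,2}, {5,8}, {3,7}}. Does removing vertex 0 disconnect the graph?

Deleting 0 leaves 1 component (was 1), so 0 is not a cut vertex.

No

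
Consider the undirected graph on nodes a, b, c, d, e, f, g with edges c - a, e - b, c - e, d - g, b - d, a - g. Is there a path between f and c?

No

The component containing f is {f}, and c is not in it.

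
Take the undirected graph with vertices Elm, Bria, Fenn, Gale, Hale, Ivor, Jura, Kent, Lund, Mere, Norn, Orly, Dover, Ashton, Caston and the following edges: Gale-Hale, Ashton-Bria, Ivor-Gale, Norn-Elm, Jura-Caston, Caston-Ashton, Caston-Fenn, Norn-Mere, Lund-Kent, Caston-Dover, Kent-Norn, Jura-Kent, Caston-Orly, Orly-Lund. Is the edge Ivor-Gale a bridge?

Removing Ivor-Gale leaves no path between Ivor and Gale: the component count goes from 2 to 3. So it is a bridge.

Yes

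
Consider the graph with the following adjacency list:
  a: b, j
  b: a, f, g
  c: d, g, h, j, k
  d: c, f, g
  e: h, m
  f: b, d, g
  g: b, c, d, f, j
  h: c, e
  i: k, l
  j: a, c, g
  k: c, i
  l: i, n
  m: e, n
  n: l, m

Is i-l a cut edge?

After removing i-l, the path i-k-c-h-e-m-n-l still connects them, so the edge is not a bridge.

No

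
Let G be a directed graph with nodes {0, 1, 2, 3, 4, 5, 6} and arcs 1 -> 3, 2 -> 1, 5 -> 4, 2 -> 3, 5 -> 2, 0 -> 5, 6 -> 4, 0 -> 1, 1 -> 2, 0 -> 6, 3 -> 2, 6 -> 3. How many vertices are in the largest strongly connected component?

{1, 2, 3} are all mutually reachable — one SCC of size 3.
{0} is an SCC by itself.
{6} is an SCC by itself.
{5} is an SCC by itself.
{4} is an SCC by itself.
The largest has 3 vertices.

3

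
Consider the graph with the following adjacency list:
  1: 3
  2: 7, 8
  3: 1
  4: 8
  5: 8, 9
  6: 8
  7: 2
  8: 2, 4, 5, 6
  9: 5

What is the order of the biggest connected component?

Starting from 1 we can reach 1, 3. That is one component of size 2.
Starting from 2 we can reach 2, 4, 5, 6, 7, 8, 9. That is one component of size 7.
The largest has 7 vertices.

7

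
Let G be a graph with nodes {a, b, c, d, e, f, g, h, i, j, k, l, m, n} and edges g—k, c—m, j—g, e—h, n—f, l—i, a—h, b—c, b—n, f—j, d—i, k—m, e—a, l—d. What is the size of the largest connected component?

Starting from d we can reach d, i, l. That is one component of size 3.
Starting from a we can reach a, e, h. That is one component of size 3.
Starting from b we can reach b, c, f, g, j, k, m, n. That is one component of size 8.
The largest has 8 vertices.

8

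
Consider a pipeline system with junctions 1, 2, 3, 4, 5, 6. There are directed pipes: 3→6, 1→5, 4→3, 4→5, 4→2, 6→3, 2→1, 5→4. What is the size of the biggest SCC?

4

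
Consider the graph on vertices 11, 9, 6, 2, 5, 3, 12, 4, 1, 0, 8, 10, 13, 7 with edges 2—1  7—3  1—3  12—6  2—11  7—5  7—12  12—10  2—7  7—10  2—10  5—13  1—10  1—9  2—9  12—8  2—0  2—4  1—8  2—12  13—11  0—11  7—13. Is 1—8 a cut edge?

No

After removing 1—8, the path 1-2-12-8 still connects them, so the edge is not a bridge.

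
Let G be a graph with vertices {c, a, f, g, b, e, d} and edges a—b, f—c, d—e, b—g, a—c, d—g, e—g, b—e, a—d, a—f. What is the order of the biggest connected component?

Starting from a we can reach a, b, c, d, e, f, g. That is one component of size 7.
The largest has 7 vertices.

7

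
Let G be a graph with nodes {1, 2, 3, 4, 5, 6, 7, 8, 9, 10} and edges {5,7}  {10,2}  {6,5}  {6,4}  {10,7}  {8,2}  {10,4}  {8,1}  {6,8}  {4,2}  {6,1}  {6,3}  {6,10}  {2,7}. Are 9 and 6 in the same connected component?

The component containing 9 is {9}, and 6 is not in it.

No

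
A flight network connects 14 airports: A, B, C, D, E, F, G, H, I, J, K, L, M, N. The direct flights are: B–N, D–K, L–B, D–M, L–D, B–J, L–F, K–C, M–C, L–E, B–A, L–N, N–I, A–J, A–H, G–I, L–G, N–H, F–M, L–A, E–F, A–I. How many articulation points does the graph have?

1

Removing L increases the component count from 1 to 2, so L is a cut vertex.
By contrast removing A leaves 1 component; it is not a cut vertex. No other vertex is a cut vertex either.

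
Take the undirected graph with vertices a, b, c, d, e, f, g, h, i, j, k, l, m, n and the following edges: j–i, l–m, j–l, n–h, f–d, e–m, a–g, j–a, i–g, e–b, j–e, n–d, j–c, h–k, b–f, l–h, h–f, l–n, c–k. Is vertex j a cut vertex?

Yes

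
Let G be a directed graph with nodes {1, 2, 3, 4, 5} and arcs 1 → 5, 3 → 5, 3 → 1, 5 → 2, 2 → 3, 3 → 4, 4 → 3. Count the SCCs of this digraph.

1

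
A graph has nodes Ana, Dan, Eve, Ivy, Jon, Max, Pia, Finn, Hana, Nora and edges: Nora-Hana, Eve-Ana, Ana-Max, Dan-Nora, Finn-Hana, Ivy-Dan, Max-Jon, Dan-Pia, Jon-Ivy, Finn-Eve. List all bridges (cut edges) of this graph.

Dan-Pia

The edges on the cycle Finn-Eve-Ana-Max-Jon-Ivy-Dan-Nora-Hana-Finn are not bridges since each lies on that cycle.
But removing Pia-Dan disconnects Pia from Dan — this is a bridge.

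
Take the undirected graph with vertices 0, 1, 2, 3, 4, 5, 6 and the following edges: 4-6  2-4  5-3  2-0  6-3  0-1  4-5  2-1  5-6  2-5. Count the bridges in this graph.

The edges on the cycle 2-0-1-2 are not bridges since each lies on that cycle.
Every edge lies on some cycle, so there are no bridges.

0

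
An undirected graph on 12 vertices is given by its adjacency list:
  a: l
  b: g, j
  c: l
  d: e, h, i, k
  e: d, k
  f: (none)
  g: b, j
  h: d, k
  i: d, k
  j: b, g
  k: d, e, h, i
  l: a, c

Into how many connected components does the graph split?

4

f is isolated — a component by itself.
Starting from a we can reach a, c, l. That is one component of size 3.
Starting from b we can reach b, g, j. That is one component of size 3.
Starting from d we can reach d, e, h, i, k. That is one component of size 5.
Total: 4 components.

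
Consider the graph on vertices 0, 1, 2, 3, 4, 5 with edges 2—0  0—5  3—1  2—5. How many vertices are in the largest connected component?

3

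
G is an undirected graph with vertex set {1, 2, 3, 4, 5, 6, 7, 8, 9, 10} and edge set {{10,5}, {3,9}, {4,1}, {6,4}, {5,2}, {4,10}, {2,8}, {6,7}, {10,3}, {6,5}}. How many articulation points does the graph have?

Removing 2 increases the component count from 1 to 2, so 2 is a cut vertex.
Removing 3 increases the component count from 1 to 2, so 3 is a cut vertex.
Removing 4 increases the component count from 1 to 2, so 4 is a cut vertex.
Likewise 5, 6, 10 are cut vertices.
By contrast removing 8 leaves 1 component; it is not a cut vertex. No other vertex is a cut vertex either.

6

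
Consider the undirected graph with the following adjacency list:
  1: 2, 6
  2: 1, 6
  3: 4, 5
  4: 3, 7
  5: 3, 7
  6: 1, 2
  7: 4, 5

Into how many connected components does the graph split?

Starting from 1 we can reach 1, 2, 6. That is one component of size 3.
Starting from 3 we can reach 3, 4, 5, 7. That is one component of size 4.
Total: 2 components.

2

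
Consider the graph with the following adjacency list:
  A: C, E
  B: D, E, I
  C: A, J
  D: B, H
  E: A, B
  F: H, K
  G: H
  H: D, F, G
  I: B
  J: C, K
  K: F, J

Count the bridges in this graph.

The edges on the cycle C-A-E-B-D-H-F-K-J-C are not bridges since each lies on that cycle.
But removing G-H disconnects G from H; removing I-B disconnects I from B — these are bridges.
That makes 2 bridges.

2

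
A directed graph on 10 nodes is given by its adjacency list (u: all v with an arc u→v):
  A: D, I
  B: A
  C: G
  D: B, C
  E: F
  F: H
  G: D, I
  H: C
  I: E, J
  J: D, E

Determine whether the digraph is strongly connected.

Yes

From G we can reach every vertex (A, B, C, D, E, F, G, H, I, J), and every vertex can reach G (A, B, C, D, E, F, G, H, I, J). So the whole graph is one strongly connected component.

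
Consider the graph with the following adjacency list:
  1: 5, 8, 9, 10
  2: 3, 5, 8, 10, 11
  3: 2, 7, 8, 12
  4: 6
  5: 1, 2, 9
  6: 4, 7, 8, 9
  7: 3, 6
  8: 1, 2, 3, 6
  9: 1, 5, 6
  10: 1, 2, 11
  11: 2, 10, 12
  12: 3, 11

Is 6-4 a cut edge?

Removing 6-4 leaves no path between 6 and 4: the component count goes from 1 to 2. So it is a bridge.

Yes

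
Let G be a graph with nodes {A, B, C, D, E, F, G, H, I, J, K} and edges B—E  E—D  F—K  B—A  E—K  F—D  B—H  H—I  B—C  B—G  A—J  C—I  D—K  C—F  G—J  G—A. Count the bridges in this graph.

0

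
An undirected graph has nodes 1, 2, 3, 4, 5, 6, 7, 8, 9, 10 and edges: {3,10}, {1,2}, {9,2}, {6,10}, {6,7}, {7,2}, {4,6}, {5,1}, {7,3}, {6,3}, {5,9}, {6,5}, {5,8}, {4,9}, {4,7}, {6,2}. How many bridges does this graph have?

1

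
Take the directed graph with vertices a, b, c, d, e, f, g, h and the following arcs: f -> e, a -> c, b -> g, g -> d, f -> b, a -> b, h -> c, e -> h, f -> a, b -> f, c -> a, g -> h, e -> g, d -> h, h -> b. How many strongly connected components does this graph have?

1

{a, b, c, d, e, f, g, h} are all mutually reachable — one SCC of size 8.
That gives 1 strongly connected component.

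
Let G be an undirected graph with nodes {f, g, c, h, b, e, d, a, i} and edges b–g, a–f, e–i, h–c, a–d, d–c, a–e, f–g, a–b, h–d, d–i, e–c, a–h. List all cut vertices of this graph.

Removing a increases the component count from 1 to 2, so a is a cut vertex.
By contrast removing h leaves 1 component; it is not a cut vertex. No other vertex is a cut vertex either.

a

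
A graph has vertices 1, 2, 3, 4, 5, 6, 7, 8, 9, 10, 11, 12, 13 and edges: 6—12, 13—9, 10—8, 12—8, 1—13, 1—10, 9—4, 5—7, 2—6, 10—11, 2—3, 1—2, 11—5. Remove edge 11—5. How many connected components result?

2

Before removal there is 1 component.
11—5 is a bridge — removing it separates 11's side from 5's side.
After removal: 2 components.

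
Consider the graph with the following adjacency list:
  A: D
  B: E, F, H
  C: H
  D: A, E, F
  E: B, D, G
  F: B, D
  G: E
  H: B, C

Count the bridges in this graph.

4

The edges on the cycle D-E-B-F-D are not bridges since each lies on that cycle.
But removing D-A disconnects D from A; removing H-C disconnects H from C; removing E-G disconnects E from G; removing B-H disconnects B from H — these are bridges.
That makes 4 bridges.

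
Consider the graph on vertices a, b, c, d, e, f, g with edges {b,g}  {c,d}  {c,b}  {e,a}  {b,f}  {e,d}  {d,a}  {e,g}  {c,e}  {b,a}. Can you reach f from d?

From d we can reach a, b, c, d, e, f, g, which includes f.

Yes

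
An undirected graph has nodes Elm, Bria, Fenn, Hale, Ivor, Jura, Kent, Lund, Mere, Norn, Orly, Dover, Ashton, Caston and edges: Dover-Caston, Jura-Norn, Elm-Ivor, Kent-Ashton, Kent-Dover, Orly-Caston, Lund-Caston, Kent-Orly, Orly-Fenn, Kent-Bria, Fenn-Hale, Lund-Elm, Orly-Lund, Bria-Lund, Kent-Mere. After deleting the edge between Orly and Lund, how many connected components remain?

2

Orly and Lund are still connected via Orly-Caston-Lund, so the component count stays at 2.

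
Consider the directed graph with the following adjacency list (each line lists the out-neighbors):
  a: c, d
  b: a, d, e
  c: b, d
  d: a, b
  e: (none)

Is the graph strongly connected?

There is no directed path from e to b, so the graph is not strongly connected.

No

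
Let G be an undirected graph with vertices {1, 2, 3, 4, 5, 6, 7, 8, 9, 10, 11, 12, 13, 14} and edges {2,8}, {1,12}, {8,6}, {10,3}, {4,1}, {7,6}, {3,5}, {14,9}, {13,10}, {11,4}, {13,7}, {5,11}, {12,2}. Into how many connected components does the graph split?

2

Starting from 9 we can reach 9, 14. That is one component of size 2.
Starting from 1 we can reach 1, 2, 3, 4, 5, 6, 7, 8, 10, 11, 12, 13. That is one component of size 12.
Total: 2 components.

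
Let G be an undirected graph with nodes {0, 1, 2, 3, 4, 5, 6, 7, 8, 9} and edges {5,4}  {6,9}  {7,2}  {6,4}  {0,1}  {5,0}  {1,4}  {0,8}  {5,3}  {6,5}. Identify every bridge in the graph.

The edges on the cycle 5-0-1-4-5 are not bridges since each lies on that cycle.
But removing 7—2 disconnects 7 from 2; removing 9—6 disconnects 9 from 6; removing 3—5 disconnects 3 from 5; removing 8—0 disconnects 8 from 0 — these are bridges.

0-8, 2-7, 3-5, 6-9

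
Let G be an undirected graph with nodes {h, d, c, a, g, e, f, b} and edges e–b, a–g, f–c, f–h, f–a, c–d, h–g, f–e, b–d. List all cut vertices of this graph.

f

Removing f increases the component count from 1 to 2, so f is a cut vertex.
By contrast removing b leaves 1 component; it is not a cut vertex. No other vertex is a cut vertex either.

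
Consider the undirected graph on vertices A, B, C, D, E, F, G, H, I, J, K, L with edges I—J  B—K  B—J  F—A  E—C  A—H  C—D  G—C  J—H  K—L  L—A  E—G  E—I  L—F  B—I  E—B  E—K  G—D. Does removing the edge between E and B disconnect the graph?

No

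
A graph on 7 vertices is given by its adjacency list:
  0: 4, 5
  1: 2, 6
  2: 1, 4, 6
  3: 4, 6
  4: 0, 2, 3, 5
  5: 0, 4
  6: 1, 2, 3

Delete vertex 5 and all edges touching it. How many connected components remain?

With 5 gone, the remaining components are: {0, 1, 2, 3, 4, 6}.
That is 1 component.

1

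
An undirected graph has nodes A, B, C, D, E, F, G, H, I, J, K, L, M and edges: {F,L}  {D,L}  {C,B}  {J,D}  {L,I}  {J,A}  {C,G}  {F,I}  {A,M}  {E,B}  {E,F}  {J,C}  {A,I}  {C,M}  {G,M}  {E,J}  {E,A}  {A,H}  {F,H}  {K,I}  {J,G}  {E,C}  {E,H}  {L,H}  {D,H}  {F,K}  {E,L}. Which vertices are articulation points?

Removing E, for instance, still leaves 1 component. No single vertex removal increases the component count — the graph has no articulation points.

none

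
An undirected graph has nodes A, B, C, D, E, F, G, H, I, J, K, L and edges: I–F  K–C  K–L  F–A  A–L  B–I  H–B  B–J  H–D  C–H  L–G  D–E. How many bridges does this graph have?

4

The edges on the cycle K-C-H-B-I-F-A-L-K are not bridges since each lies on that cycle.
But removing J–B disconnects J from B; removing G–L disconnects G from L; removing D–H disconnects D from H; removing D–E disconnects D from E — these are bridges.
That makes 4 bridges.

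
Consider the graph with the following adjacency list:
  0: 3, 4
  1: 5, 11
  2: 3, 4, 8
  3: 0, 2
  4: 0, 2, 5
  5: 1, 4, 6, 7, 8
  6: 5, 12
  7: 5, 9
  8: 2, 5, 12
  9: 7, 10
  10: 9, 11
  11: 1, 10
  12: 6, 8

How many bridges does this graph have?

0

The edges on the cycle 5-6-12-8-5 are not bridges since each lies on that cycle.
Every edge lies on some cycle, so there are no bridges.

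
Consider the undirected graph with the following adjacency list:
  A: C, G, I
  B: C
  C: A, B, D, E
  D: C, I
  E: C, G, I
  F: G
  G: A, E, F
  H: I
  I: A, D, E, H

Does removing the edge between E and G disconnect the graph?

After removing E-G, the path E-I-A-G still connects them, so the edge is not a bridge.

No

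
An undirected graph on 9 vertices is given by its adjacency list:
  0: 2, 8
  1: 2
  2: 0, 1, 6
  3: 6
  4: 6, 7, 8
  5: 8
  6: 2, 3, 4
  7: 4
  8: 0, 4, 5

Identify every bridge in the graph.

The edges on the cycle 0-2-6-4-8-0 are not bridges since each lies on that cycle.
But removing 3-6 disconnects 3 from 6; removing 2-1 disconnects 2 from 1; removing 8-5 disconnects 8 from 5; removing 4-7 disconnects 4 from 7 — these are bridges.

1-2, 3-6, 4-7, 5-8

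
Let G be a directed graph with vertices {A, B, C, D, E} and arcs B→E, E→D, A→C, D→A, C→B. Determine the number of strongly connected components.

{A, B, C, D, E} are all mutually reachable — one SCC of size 5.
That gives 1 strongly connected component.

1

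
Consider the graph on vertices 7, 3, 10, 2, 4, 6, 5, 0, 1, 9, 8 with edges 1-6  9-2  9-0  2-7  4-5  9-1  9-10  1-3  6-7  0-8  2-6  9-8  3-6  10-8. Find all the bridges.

4-5

The edges on the cycle 1-3-6-1 are not bridges since each lies on that cycle.
But removing 4-5 disconnects 4 from 5 — this is a bridge.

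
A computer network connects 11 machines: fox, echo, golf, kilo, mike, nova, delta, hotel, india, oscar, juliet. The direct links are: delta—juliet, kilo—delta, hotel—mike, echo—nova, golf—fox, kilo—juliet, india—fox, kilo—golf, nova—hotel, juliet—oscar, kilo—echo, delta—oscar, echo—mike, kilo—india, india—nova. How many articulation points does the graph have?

1

Removing kilo increases the component count from 1 to 2, so kilo is a cut vertex.
By contrast removing echo leaves 1 component; it is not a cut vertex. No other vertex is a cut vertex either.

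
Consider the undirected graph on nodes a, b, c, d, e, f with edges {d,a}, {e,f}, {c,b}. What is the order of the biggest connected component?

Starting from a we can reach a, d. That is one component of size 2.
Starting from e we can reach e, f. That is one component of size 2.
Starting from b we can reach b, c. That is one component of size 2.
The largest has 2 vertices.

2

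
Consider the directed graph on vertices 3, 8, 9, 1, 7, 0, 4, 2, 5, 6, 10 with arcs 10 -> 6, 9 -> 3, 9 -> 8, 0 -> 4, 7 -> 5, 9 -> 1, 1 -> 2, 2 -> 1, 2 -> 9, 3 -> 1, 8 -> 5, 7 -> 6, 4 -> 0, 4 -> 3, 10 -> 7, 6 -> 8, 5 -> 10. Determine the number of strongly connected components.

{5, 6, 7, 8, 10} are all mutually reachable — one SCC of size 5.
{1, 2, 3, 9} are all mutually reachable — one SCC of size 4.
{0, 4} are all mutually reachable — one SCC of size 2.
That gives 3 strongly connected components.

3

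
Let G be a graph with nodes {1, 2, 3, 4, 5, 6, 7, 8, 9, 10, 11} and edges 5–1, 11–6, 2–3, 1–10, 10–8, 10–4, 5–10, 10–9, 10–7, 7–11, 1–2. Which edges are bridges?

1-2, 10-4, 10-7, 10-8, 10-9, 11-6, 11-7, 2-3

The edges on the cycle 5-1-10-5 are not bridges since each lies on that cycle.
But removing 10–8 disconnects 10 from 8; removing 11–6 disconnects 11 from 6; removing 2–3 disconnects 2 from 3; removing 10–4 disconnects 10 from 4 — these are bridges.
In total 8 edges are bridges.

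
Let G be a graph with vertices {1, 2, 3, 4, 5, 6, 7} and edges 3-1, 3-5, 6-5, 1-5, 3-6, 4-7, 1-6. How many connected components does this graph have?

2 is isolated — a component by itself.
Starting from 4 we can reach 4, 7. That is one component of size 2.
Starting from 1 we can reach 1, 3, 5, 6. That is one component of size 4.
Total: 3 components.

3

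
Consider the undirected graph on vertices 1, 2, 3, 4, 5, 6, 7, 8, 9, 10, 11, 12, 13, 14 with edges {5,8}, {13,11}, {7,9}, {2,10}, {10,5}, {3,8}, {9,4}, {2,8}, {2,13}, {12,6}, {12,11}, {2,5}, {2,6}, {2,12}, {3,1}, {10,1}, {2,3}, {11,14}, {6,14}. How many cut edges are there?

The edges on the cycle 2-10-1-3-2 are not bridges since each lies on that cycle.
But removing 9-4 disconnects 9 from 4; removing 7-9 disconnects 7 from 9 — these are bridges.
That makes 2 bridges.

2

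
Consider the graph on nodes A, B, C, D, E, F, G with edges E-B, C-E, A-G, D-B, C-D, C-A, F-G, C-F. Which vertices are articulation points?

C

Removing C increases the component count from 1 to 2, so C is a cut vertex.
By contrast removing B leaves 1 component; it is not a cut vertex. No other vertex is a cut vertex either.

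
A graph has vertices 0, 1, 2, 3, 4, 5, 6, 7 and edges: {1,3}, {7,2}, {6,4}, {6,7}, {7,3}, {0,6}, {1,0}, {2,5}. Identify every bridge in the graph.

The edges on the cycle 1-0-6-7-3-1 are not bridges since each lies on that cycle.
But removing 7 - 2 disconnects 7 from 2; removing 2 - 5 disconnects 2 from 5; removing 6 - 4 disconnects 6 from 4 — these are bridges.

2-5, 2-7, 4-6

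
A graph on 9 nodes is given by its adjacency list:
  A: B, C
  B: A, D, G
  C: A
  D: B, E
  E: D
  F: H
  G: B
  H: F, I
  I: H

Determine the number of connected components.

2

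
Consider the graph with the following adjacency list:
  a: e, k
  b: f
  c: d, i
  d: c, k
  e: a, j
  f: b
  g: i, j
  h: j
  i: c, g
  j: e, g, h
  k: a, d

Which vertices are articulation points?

Removing j increases the component count from 2 to 3, so j is a cut vertex.
By contrast removing i leaves 2 components; it is not a cut vertex. No other vertex is a cut vertex either.

j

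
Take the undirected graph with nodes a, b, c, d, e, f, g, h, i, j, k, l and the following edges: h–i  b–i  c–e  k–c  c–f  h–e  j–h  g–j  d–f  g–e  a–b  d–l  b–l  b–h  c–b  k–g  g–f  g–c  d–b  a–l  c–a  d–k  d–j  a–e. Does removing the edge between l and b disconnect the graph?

No

After removing l–b, the path l-d-b still connects them, so the edge is not a bridge.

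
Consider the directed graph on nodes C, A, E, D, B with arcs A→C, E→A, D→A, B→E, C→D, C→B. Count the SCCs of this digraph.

{A, B, C, D, E} are all mutually reachable — one SCC of size 5.
That gives 1 strongly connected component.

1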